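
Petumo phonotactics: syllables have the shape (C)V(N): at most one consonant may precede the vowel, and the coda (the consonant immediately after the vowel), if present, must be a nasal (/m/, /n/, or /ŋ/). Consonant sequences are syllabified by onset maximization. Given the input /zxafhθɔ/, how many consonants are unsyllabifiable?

The consonants /z/, /f/, /h/ cannot be parsed into a legal (C)V(N) syllable (only a nasal (/m/, /n/, or /ŋ/) is licensed in coda position; onsets are limited to one consonant).

3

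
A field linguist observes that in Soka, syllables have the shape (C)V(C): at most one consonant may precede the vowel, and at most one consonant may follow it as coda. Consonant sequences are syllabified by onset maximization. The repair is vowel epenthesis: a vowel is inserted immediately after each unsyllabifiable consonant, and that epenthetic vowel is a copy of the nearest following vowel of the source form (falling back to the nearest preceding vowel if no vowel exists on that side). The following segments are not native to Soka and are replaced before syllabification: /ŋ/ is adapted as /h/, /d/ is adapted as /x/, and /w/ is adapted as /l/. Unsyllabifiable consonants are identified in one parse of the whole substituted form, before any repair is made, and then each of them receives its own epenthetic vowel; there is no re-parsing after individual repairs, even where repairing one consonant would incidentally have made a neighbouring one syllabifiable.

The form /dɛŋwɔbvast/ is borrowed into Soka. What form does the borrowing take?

Substitution: /d/ → /x/, /ŋ/ → /h/, /w/ → /l/, giving /xɛhlɔbvast/.
Syllabifying with onset maximization leaves /t/ stranded (at most one coda consonant is licensed; onsets are limited to one consonant).
Epenthesis after each stranded consonant: /t/ → /ta/.

xɛhlɔbvasta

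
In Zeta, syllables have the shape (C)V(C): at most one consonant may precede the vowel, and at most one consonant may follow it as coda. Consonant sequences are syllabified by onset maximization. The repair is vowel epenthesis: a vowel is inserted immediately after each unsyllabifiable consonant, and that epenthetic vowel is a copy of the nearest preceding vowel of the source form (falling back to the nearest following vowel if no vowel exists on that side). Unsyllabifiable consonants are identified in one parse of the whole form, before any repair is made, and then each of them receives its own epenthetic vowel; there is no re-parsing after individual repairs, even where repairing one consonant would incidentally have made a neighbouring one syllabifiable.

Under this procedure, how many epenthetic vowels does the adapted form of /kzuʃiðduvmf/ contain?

The unsyllabifiable consonants are /k/, /m/, /f/; each receives one epenthetic vowel.

3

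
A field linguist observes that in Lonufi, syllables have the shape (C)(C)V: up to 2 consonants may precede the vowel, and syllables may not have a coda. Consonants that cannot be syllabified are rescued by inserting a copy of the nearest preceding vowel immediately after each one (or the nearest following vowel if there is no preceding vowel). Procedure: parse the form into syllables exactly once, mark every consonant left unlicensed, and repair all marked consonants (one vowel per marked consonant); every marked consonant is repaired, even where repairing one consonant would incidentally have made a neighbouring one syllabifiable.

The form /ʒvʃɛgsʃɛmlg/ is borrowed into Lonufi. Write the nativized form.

ʒɛvʃɛgɛsʃɛmɛlɛgɛ

The consonants /ʒ/, /g/, /m/, /l/, /g/ cannot be parsed into a legal (C)(C)V syllable (no codas are permitted; onsets may contain at most 2 consonants).
Each unlicensed consonant becomes the onset of a new syllable: /ʒ/ → /ʒɛ/, /g/ → /gɛ/, /m/ → /mɛ/, /l/ → /lɛ/, /g/ → /gɛ/.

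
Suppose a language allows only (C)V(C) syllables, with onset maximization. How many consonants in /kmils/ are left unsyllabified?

The consonants /k/, /s/ cannot be parsed into a legal (C)V(C) syllable (at most one coda consonant is licensed; onsets are limited to one consonant).

2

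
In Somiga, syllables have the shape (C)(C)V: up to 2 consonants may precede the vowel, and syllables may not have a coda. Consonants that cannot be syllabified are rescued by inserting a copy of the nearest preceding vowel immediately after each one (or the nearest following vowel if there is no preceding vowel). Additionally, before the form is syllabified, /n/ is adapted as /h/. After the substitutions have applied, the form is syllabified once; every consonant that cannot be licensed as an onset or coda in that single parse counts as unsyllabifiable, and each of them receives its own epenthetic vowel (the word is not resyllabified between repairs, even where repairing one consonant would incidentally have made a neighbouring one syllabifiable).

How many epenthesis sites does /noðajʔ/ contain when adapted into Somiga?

After substitution the input is /hoðajʔ/.
The unsyllabifiable consonants are /j/, /ʔ/; each receives one epenthetic vowel.

2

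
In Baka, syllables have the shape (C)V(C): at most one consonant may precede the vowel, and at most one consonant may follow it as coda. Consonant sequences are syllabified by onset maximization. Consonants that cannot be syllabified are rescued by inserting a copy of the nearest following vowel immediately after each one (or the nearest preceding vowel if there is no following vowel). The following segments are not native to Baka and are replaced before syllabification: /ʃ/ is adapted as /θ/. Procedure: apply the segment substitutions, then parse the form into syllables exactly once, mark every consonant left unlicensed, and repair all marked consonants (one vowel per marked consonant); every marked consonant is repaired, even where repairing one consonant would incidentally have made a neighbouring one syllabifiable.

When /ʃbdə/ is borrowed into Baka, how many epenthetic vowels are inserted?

2

After substitution the input is /θbdə/.
The unsyllabifiable consonants are /θ/, /b/; each receives one epenthetic vowel.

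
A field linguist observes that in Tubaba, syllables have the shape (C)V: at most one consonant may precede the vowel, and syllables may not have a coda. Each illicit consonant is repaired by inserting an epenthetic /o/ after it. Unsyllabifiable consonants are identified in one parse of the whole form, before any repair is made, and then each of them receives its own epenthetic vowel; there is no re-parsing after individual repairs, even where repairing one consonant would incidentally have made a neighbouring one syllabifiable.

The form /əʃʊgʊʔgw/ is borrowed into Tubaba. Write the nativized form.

əʃʊgʊʔogowo

Under (C)V, the unsyllabifiable consonants are /ʔ/, /g/, /w/ (no codas are permitted; onsets are limited to one consonant).
Epenthesis after each stranded consonant: /ʔ/ → /ʔo/, /g/ → /go/, /w/ → /wo/.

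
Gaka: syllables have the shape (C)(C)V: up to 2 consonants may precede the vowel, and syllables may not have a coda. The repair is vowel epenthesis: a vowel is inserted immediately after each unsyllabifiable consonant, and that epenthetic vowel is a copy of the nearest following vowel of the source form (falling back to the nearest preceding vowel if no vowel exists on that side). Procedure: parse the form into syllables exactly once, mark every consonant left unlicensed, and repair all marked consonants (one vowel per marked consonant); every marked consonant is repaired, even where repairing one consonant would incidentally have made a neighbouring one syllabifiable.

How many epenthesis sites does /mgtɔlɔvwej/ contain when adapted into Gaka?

The unsyllabifiable consonants are /m/, /j/; each receives one epenthetic vowel.

2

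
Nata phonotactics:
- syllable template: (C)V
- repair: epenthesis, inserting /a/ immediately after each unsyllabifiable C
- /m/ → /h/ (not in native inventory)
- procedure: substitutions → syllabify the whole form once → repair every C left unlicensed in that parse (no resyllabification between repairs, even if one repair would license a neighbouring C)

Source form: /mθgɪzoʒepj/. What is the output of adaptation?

Substitution: /m/ → /h/, giving /hθgɪzoʒepj/.
Under (C)V, the unsyllabifiable consonants are /h/, /θ/, /p/, /j/ (no codas are permitted; onsets are limited to one consonant).
Epenthesis after each stranded consonant: /h/ → /ha/, /θ/ → /θa/, /p/ → /pa/, /j/ → /ja/.

haθagɪzoʒepaja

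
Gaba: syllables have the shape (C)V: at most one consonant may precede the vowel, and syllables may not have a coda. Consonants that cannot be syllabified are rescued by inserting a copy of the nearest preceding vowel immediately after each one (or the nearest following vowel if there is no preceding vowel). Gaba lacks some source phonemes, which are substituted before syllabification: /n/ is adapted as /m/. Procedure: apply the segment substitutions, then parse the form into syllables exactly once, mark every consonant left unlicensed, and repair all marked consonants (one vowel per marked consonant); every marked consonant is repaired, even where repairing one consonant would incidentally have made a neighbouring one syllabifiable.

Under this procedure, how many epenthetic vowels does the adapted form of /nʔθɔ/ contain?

2

After substitution the input is /mʔθɔ/.
The unsyllabifiable consonants are /m/, /ʔ/; each receives one epenthetic vowel.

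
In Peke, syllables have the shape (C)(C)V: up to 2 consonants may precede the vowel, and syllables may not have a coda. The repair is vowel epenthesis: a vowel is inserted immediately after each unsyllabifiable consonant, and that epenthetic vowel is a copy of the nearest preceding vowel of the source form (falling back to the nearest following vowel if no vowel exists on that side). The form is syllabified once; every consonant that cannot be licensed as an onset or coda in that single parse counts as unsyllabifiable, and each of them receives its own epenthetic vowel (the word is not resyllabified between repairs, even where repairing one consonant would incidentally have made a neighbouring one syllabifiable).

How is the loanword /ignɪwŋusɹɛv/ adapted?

ignɪwŋusɹɛvɛ

Syllabifying with onset maximization leaves /v/ stranded (no codas are permitted; onsets may contain at most 2 consonants).
Each unlicensed consonant becomes the onset of a new syllable: /v/ → /vɛ/.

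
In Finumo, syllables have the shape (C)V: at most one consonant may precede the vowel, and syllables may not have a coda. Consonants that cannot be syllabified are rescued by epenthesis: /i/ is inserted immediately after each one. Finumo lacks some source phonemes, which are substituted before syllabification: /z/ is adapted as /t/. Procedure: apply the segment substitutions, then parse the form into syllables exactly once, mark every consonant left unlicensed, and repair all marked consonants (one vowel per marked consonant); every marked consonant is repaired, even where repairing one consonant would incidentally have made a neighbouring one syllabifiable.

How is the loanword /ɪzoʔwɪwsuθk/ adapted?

ɪtoʔiwɪwisuθiki

Substitution: /z/ → /t/, giving /ɪtoʔwɪwsuθk/.
Under (C)V, the unsyllabifiable consonants are /ʔ/, /w/, /θ/, /k/ (no codas are permitted; onsets are limited to one consonant).
Epenthesis after each stranded consonant: /ʔ/ → /ʔi/, /w/ → /wi/, /θ/ → /θi/, /k/ → /ki/.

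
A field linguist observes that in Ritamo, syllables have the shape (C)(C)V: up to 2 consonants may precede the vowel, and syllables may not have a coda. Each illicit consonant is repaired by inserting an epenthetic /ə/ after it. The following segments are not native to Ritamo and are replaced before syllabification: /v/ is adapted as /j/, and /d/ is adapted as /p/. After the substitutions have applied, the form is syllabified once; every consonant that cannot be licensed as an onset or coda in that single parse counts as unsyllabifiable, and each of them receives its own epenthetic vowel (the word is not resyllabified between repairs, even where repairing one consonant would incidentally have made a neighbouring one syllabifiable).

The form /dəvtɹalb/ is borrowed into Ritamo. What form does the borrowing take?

pəjətɹaləbə

Substitution: /d/ → /p/, /v/ → /j/, giving /pəjtɹalb/.
Under (C)(C)V, the unsyllabifiable consonants are /j/, /l/, /b/ (no codas are permitted; onsets may contain at most 2 consonants).
Each unlicensed consonant becomes the onset of a new syllable: /j/ → /jə/, /l/ → /lə/, /b/ → /bə/.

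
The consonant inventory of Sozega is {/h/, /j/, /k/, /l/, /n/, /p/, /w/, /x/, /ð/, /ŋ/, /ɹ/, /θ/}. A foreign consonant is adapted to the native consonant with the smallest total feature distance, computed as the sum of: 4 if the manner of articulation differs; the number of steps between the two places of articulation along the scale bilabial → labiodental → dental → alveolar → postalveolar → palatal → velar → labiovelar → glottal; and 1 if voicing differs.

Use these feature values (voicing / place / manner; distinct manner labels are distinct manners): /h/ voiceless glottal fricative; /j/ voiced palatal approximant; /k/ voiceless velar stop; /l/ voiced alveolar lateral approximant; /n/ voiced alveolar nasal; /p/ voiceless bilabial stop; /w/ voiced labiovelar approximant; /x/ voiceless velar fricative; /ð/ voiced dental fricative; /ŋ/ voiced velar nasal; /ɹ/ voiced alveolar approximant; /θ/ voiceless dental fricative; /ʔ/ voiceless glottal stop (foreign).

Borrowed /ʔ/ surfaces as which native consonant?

k

/k/ is closest: same manner (stop), place distance 2 (glottal→velar), same voicing; total 2. Next closest is /h/ at distance 4.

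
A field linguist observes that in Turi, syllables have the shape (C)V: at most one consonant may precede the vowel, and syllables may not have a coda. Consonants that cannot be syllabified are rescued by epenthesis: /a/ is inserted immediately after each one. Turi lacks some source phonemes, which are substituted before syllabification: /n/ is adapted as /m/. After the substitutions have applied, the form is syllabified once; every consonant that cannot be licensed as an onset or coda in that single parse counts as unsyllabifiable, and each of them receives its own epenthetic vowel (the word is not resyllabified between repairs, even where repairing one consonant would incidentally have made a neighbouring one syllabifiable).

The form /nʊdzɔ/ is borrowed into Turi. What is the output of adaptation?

mʊdazɔ

Substitution: /n/ → /m/, giving /mʊdzɔ/.
Syllabifying with onset maximization leaves /d/ stranded (no codas are permitted; onsets are limited to one consonant).
Epenthesis after each stranded consonant: /d/ → /da/.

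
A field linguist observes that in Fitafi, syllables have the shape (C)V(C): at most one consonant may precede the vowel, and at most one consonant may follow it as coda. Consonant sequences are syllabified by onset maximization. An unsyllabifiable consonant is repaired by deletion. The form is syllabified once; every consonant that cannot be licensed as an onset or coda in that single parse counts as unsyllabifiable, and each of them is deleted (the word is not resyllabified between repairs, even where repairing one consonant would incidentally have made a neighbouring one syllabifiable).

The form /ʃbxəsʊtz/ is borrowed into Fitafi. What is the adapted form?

xəsʊt

The consonants /ʃ/, /b/, /z/ cannot be parsed into a legal (C)V(C) syllable (at most one coda consonant is licensed; onsets are limited to one consonant).
Deleting the stranded consonants removes /ʃ/, /b/, /z/.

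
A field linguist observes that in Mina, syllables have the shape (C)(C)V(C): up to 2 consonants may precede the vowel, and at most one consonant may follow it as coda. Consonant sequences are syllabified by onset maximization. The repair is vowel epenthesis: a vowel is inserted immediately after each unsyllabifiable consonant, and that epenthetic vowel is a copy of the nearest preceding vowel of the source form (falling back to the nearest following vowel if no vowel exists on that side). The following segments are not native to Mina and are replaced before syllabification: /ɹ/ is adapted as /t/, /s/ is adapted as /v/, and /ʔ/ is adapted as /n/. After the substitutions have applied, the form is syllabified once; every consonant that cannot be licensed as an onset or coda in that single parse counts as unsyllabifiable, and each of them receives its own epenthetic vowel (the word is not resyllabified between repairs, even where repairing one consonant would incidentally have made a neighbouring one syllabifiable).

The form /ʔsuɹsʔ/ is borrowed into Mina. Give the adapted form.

nvutvunu

Substitution: /ʔ/ → /n/, /s/ → /v/, /ɹ/ → /t/, giving /nvutvn/.
Under (C)(C)V(C), the unsyllabifiable consonants are /v/, /n/ (at most one coda consonant is licensed; onsets may contain at most 2 consonants).
Inserting the epenthetic vowel yields /v/ → /vu/, /n/ → /nu/.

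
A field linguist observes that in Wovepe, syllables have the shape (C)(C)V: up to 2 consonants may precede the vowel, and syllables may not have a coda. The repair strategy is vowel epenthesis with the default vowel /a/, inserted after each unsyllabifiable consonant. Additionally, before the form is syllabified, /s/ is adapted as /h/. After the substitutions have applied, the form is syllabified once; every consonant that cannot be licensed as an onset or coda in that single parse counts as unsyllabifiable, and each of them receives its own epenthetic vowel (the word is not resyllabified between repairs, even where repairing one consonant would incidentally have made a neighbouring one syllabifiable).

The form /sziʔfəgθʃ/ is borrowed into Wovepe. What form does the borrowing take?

hziʔfəgaθaʃa

Substitution: /s/ → /h/, giving /hziʔfəgθʃ/.
Under (C)(C)V, the unsyllabifiable consonants are /g/, /θ/, /ʃ/ (no codas are permitted; onsets may contain at most 2 consonants).
Each unlicensed consonant becomes the onset of a new syllable: /g/ → /ga/, /θ/ → /θa/, /ʃ/ → /ʃa/.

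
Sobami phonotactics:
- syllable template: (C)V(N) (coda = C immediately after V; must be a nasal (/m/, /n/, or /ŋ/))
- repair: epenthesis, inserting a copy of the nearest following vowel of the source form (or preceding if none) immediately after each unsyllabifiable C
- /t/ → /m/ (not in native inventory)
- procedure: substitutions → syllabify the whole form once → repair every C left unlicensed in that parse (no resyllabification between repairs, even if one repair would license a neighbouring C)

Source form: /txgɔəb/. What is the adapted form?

Substitution: /t/ → /m/, giving /mxgɔəb/.
The consonants /m/, /x/, /b/ cannot be parsed into a legal (C)V(N) syllable (only a nasal (/m/, /n/, or /ŋ/) is licensed in coda position; onsets are limited to one consonant).
Epenthesis after each stranded consonant: /m/ → /mɔ/, /x/ → /xɔ/, /b/ → /bə/.

mɔxɔgɔəbə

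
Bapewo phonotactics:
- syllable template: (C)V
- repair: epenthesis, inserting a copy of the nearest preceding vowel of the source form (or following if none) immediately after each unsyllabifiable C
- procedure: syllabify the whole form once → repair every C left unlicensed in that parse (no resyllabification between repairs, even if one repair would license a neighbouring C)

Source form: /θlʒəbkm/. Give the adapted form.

θələʒəbəkəmə

The consonants /θ/, /l/, /b/, /k/, /m/ cannot be parsed into a legal (C)V syllable (no codas are permitted; onsets are limited to one consonant).
Each unlicensed consonant becomes the onset of a new syllable: /θ/ → /θə/, /l/ → /lə/, /b/ → /bə/, /k/ → /kə/, /m/ → /mə/.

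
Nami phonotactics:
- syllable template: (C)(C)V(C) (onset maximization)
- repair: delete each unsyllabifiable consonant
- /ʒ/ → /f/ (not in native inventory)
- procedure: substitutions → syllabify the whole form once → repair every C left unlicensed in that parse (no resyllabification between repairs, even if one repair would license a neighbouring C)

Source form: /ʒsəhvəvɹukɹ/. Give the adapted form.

Substitution: /ʒ/ → /f/, giving /fsəhvəvɹukɹ/.
Under (C)(C)V(C), the unsyllabifiable consonants are /ɹ/ (at most one coda consonant is licensed; onsets may contain at most 2 consonants).
Deleting the stranded consonants removes /ɹ/.

fsəhvəvɹuk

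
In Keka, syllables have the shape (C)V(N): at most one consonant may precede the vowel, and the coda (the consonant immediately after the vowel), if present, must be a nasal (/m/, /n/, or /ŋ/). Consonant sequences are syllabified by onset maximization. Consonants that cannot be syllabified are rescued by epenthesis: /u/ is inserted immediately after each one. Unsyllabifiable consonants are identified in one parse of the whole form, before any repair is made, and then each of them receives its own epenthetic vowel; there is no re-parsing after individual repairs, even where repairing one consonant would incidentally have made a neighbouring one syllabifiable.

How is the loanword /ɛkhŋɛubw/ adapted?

Under (C)V(N), the unsyllabifiable consonants are /k/, /h/, /b/, /w/ (only a nasal (/m/, /n/, or /ŋ/) is licensed in coda position; onsets are limited to one consonant).
Epenthesis after each stranded consonant: /k/ → /ku/, /h/ → /hu/, /b/ → /bu/, /w/ → /wu/.

ɛkuhuŋɛubuwu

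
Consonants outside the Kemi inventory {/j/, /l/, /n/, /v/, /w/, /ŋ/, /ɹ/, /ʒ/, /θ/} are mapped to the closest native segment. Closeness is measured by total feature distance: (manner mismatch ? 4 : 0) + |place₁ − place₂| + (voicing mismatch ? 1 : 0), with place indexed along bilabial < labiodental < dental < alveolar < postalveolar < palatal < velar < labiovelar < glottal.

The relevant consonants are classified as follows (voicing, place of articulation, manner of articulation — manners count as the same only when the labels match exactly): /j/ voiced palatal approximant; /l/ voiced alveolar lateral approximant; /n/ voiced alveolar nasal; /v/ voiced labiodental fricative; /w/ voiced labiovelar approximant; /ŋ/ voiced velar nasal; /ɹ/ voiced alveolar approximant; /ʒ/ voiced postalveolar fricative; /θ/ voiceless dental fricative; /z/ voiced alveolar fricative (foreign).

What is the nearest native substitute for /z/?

/ʒ/ is closest: same manner (fricative), place distance 1 (alveolar→postalveolar), same voicing; total 1. Next closest is /v/ at distance 2.

ʒ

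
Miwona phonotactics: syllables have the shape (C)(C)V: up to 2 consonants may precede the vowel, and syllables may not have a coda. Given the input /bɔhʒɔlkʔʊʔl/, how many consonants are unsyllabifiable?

3

Under (C)(C)V, the unsyllabifiable consonants are /l/, /ʔ/, /l/ (no codas are permitted; onsets may contain at most 2 consonants).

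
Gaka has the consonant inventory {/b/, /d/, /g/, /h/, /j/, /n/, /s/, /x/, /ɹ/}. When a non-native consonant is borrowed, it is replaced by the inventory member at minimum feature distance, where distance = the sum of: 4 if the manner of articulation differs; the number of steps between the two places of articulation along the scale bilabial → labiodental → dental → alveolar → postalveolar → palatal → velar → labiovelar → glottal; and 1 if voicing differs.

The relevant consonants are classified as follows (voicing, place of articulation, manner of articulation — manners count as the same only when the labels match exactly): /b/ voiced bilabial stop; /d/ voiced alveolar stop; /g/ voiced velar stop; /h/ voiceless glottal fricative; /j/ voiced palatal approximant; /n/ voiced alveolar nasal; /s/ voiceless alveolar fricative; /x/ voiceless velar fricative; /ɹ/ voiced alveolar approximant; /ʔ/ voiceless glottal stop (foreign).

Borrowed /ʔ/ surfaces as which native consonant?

/g/ is closest: same manner (stop), place distance 2 (glottal→velar), voicing differs (+1); total 3. Next closest is /h/ at distance 4.

g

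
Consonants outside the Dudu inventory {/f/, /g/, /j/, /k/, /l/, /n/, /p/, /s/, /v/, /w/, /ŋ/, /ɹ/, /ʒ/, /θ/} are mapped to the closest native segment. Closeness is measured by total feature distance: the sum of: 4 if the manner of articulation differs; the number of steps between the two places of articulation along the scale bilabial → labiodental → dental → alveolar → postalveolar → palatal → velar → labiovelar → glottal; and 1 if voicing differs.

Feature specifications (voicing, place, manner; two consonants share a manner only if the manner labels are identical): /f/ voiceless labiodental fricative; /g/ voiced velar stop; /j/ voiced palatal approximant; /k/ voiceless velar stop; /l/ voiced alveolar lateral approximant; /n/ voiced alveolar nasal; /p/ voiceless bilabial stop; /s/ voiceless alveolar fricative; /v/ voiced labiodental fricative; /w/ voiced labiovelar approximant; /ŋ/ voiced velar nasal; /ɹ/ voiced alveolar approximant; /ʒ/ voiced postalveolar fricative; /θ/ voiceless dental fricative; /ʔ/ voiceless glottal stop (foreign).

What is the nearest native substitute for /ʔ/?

/k/ is closest: same manner (stop), place distance 2 (glottal→velar), same voicing; total 2. Next closest is /g/ at distance 3.

k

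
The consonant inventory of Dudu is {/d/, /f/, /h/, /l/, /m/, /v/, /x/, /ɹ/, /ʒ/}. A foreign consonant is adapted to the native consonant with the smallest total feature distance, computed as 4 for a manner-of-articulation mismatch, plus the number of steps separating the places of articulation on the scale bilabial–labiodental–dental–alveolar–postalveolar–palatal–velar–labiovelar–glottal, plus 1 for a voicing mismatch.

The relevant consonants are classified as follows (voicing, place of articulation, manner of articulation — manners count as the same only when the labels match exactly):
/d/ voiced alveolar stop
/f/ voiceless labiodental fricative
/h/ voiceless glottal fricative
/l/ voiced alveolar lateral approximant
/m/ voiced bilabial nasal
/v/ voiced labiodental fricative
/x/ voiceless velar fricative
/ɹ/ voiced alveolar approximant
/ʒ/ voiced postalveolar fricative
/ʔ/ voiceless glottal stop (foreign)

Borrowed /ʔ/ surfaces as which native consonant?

h

/h/ is closest: manner differs (stop→fricative, +4), place distance 0 (glottal→glottal), same voicing; total 4. Next closest is /d/ at distance 6.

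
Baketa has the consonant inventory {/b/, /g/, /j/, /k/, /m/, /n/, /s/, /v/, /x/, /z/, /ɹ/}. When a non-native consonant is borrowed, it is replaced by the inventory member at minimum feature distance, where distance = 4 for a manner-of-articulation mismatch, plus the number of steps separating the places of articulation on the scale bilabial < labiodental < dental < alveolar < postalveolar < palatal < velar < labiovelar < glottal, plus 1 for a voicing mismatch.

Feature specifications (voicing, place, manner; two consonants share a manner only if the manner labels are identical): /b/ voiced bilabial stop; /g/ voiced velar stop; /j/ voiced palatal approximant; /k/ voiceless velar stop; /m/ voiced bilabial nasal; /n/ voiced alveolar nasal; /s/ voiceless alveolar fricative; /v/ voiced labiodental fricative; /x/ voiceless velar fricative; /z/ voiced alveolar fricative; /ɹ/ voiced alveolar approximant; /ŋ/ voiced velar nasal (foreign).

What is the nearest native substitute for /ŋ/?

n

/n/ is closest: same manner (nasal), place distance 3 (velar→alveolar), same voicing; total 3. Next closest is /g/ at distance 4.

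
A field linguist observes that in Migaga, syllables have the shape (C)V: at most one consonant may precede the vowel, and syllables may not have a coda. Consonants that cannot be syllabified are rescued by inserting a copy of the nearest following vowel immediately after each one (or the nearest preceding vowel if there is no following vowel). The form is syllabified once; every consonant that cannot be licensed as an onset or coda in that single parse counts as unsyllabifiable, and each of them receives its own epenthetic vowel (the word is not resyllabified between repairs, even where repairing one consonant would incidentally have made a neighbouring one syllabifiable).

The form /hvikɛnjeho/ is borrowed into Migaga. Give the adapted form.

Under (C)V, the unsyllabifiable consonants are /h/, /n/ (no codas are permitted; onsets are limited to one consonant).
Epenthesis after each stranded consonant: /h/ → /hi/, /n/ → /ne/.

hivikɛnejeho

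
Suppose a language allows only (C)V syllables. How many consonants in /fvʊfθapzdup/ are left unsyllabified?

Under (C)V, the unsyllabifiable consonants are /f/, /f/, /p/, /z/, /p/ (no codas are permitted; onsets are limited to one consonant).

5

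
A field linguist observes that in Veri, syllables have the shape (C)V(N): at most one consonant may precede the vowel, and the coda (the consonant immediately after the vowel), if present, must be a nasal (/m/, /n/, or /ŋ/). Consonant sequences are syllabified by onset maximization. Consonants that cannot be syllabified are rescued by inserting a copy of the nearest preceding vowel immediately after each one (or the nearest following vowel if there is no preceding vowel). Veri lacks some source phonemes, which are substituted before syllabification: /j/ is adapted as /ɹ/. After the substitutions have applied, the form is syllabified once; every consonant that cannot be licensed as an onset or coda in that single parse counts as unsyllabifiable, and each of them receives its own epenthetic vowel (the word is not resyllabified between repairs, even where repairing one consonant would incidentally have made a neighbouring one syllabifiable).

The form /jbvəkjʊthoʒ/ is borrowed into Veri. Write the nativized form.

Substitution: /j/ → /ɹ/, giving /ɹbvəkɹʊthoʒ/.
Under (C)V(N), the unsyllabifiable consonants are /ɹ/, /b/, /k/, /t/, /ʒ/ (only a nasal (/m/, /n/, or /ŋ/) is licensed in coda position; onsets are limited to one consonant).
Each unlicensed consonant becomes the onset of a new syllable: /ɹ/ → /ɹə/, /b/ → /bə/, /k/ → /kə/, /t/ → /tʊ/, /ʒ/ → /ʒo/.

ɹəbəvəkəɹʊtʊhoʒo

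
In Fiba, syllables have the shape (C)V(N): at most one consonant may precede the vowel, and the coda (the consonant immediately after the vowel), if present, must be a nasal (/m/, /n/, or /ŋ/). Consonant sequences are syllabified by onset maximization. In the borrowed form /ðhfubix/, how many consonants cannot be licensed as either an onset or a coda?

Under (C)V(N), the unsyllabifiable consonants are /ð/, /h/, /x/ (only a nasal (/m/, /n/, or /ŋ/) is licensed in coda position; onsets are limited to one consonant).

3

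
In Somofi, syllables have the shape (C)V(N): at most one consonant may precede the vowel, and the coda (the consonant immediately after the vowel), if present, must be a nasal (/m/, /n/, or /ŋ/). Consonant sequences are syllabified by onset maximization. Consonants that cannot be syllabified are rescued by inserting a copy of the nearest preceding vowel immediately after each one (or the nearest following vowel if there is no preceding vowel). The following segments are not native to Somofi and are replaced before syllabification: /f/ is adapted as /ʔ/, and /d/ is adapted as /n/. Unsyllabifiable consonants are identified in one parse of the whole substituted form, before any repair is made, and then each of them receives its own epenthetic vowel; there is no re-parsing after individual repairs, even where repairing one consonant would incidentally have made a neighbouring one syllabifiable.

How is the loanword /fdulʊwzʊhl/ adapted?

Substitution: /f/ → /ʔ/, /d/ → /n/, giving /ʔnulʊwzʊhl/.
Under (C)V(N), the unsyllabifiable consonants are /ʔ/, /w/, /h/, /l/ (only a nasal (/m/, /n/, or /ŋ/) is licensed in coda position; onsets are limited to one consonant).
Each unlicensed consonant becomes the onset of a new syllable: /ʔ/ → /ʔu/, /w/ → /wʊ/, /h/ → /hʊ/, /l/ → /lʊ/.

ʔunulʊwʊzʊhʊlʊ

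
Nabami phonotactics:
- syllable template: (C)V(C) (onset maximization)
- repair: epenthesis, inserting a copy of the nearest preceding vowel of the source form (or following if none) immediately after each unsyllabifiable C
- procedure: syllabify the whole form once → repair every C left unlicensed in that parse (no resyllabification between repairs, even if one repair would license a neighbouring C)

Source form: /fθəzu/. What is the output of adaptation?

Syllabifying with onset maximization leaves /f/ stranded (at most one coda consonant is licensed; onsets are limited to one consonant).
Inserting the epenthetic vowel yields /f/ → /fə/.

fəθəzu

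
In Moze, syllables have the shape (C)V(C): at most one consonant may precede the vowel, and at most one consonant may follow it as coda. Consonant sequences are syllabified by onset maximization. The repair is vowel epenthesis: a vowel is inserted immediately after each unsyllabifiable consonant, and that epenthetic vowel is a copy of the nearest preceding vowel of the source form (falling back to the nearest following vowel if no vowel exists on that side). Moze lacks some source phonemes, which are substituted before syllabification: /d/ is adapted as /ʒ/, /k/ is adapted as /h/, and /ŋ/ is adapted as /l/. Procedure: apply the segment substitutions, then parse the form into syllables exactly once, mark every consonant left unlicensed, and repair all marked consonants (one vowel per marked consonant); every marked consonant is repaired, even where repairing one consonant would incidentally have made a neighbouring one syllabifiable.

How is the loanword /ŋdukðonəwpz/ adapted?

luʒuhðonəwpəzə

Substitution: /ŋ/ → /l/, /d/ → /ʒ/, /k/ → /h/, giving /lʒuhðonəwpz/.
The consonants /l/, /p/, /z/ cannot be parsed into a legal (C)V(C) syllable (at most one coda consonant is licensed; onsets are limited to one consonant).
Inserting the epenthetic vowel yields /l/ → /lu/, /p/ → /pə/, /z/ → /zə/.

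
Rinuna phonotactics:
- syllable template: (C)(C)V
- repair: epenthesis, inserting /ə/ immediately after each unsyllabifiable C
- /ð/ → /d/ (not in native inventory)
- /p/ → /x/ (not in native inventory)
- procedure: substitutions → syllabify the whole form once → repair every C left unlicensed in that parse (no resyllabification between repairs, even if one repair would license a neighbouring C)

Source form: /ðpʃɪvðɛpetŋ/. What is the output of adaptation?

dəxʃɪvdɛxetəŋə

Substitution: /ð/ → /d/, /p/ → /x/, giving /dxʃɪvdɛxetŋ/.
Syllabifying with onset maximization leaves /d/, /t/, /ŋ/ stranded (no codas are permitted; onsets may contain at most 2 consonants).
Epenthesis after each stranded consonant: /d/ → /də/, /t/ → /tə/, /ŋ/ → /ŋə/.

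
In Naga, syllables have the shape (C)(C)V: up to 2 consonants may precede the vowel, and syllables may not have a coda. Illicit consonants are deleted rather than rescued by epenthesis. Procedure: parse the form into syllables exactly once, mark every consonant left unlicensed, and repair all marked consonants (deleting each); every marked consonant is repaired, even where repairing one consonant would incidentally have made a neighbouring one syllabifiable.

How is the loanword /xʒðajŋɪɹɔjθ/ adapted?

ʒðajŋɪɹɔ

The consonants /x/, /j/, /θ/ cannot be parsed into a legal (C)(C)V syllable (no codas are permitted; onsets may contain at most 2 consonants).
Deleting the stranded consonants removes /x/, /j/, /θ/.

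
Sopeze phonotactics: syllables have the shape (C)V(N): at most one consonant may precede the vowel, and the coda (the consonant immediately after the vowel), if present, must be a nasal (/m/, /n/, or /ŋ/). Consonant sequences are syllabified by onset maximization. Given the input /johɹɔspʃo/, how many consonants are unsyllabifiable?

3

Under (C)V(N), the unsyllabifiable consonants are /h/, /s/, /p/ (only a nasal (/m/, /n/, or /ŋ/) is licensed in coda position; onsets are limited to one consonant).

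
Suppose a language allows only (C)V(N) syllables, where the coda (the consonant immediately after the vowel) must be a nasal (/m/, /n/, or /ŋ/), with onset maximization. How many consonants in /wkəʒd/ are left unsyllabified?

Syllabifying with onset maximization leaves /w/, /ʒ/, /d/ stranded (only a nasal (/m/, /n/, or /ŋ/) is licensed in coda position; onsets are limited to one consonant).

3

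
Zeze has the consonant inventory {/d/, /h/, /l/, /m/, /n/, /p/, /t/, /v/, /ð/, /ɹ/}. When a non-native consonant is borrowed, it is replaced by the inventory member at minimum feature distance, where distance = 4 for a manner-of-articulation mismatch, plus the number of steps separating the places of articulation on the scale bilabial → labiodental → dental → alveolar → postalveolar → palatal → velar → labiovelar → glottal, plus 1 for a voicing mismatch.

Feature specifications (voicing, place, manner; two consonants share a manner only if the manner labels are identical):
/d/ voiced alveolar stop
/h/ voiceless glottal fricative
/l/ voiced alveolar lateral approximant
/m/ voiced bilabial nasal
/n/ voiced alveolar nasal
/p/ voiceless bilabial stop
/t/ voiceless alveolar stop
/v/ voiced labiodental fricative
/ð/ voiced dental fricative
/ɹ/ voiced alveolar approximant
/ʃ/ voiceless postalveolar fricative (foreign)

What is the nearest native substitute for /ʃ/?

ð

/ð/ is closest: same manner (fricative), place distance 2 (postalveolar→dental), voicing differs (+1); total 3. Next closest is /h/ at distance 4.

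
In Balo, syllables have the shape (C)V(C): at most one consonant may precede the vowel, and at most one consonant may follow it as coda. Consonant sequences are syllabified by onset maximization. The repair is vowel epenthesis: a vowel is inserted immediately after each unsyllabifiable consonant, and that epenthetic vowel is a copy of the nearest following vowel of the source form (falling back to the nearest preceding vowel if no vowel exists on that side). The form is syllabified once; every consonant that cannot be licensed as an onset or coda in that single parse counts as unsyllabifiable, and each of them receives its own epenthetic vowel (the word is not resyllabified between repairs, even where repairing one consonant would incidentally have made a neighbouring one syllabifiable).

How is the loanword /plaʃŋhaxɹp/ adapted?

Under (C)V(C), the unsyllabifiable consonants are /p/, /ŋ/, /ɹ/, /p/ (at most one coda consonant is licensed; onsets are limited to one consonant).
Epenthesis after each stranded consonant: /p/ → /pa/, /ŋ/ → /ŋa/, /ɹ/ → /ɹa/, /p/ → /pa/.

palaʃŋahaxɹapa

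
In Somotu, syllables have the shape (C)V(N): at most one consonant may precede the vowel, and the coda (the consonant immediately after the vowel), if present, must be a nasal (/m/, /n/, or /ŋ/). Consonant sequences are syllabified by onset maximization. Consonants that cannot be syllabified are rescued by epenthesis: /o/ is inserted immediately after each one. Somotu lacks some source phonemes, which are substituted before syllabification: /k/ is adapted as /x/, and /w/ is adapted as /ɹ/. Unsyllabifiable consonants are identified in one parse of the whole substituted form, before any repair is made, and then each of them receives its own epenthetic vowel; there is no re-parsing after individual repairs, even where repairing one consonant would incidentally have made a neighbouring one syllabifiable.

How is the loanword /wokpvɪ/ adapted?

ɹoxopovɪ

Substitution: /w/ → /ɹ/, /k/ → /x/, giving /ɹoxpvɪ/.
The consonants /x/, /p/ cannot be parsed into a legal (C)V(N) syllable (only a nasal (/m/, /n/, or /ŋ/) is licensed in coda position; onsets are limited to one consonant).
Each unlicensed consonant becomes the onset of a new syllable: /x/ → /xo/, /p/ → /po/.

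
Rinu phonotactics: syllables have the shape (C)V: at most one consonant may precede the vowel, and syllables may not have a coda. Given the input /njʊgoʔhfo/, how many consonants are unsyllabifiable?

Under (C)V, the unsyllabifiable consonants are /n/, /ʔ/, /h/ (no codas are permitted; onsets are limited to one consonant).

3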